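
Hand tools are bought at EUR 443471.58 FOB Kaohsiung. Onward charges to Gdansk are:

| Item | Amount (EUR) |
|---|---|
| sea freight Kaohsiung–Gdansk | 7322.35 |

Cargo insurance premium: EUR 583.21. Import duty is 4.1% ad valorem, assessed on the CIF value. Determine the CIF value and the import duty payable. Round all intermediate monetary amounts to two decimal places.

CIF value: EUR 451377.14; import duty: EUR 18506.46

CIF = FOB price + freight + insurance
CIF = 443471.58 + 7322.35 + 583.21 = 451377.14
Import duty = 451377.14 × 4.1% = 18506.46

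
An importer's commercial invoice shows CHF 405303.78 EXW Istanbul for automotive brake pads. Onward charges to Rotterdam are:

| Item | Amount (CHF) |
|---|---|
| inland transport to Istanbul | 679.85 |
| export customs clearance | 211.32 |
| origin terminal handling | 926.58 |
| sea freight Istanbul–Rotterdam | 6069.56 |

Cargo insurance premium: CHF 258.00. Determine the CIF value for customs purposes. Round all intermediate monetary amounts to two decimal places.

CIF = EXW price + pre-shipment costs + freight + insurance
CIF = 405303.78 + 679.85 + 211.32 + 926.58 + 6069.56 + 258.00 = 413449.09

CIF value: CHF 413449.09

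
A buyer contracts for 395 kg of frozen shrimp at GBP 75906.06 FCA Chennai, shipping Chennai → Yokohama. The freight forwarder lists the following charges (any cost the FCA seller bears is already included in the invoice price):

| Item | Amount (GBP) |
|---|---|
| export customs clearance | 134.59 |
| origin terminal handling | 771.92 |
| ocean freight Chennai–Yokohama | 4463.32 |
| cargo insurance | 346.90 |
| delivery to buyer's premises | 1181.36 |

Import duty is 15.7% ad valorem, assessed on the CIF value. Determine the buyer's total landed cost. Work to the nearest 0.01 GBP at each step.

FCA: the seller delivers export-cleared goods to the carrier; the buyer bears costs from that point.
Already in the invoice (seller's account under FCA): export clearance — exclude.
CIF value = FCA price + origin terminal + freight + insurance = 75906.06 + 771.92 + 4463.32 + 346.90 = 81488.20
Import duty = 81488.20 × 15.7% = 12793.65
Buyer bears: origin terminal 771.92 + freight 4463.32 + insurance 346.90 + delivery 1181.36 + duty 12793.65 = 19557.15
Landed cost = invoice 75906.06 + 19557.15 = 95463.21

Total landed cost: GBP 95463.21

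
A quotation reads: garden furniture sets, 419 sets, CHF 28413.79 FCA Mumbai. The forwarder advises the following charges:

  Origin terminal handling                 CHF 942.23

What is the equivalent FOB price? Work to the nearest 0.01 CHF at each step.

FOB price: CHF 29356.02

From FCA to FOB, the seller additionally bears: origin terminal.
FOB price = 28413.79 + 942.23 = 29356.02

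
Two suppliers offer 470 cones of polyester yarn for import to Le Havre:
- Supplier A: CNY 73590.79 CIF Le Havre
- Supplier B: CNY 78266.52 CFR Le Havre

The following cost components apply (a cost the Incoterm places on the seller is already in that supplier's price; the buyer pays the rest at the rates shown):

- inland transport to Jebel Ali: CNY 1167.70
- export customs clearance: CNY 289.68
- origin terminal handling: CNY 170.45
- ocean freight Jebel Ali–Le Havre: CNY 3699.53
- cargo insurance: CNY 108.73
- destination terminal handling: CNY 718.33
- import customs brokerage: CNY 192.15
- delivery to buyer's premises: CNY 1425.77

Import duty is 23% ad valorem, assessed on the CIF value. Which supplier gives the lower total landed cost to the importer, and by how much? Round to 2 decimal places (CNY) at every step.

Supplier A (CIF):
The CIF price already equals the CIF value: 73590.79
Import duty = 73590.79 × 23% = 16925.88
Buyer bears (A): 718.33 + 192.15 + 1425.77 = 2336.25
Landed cost (A) = invoice 73590.79 + 2336.25 + duty 16925.88 = 92852.92
Supplier B (CFR):
CIF value = CFR price + insurance = 78266.52 + 108.73 = 78375.25
Import duty = 78375.25 × 23% = 18026.31
Buyer bears (B): 108.73 + 718.33 + 192.15 + 1425.77 = 2444.98
Landed cost (B) = invoice 78266.52 + 2444.98 + duty 18026.31 = 98737.81
Difference = |92852.92 − 98737.81| = 5884.89

Supplier A is cheaper by CNY 5884.89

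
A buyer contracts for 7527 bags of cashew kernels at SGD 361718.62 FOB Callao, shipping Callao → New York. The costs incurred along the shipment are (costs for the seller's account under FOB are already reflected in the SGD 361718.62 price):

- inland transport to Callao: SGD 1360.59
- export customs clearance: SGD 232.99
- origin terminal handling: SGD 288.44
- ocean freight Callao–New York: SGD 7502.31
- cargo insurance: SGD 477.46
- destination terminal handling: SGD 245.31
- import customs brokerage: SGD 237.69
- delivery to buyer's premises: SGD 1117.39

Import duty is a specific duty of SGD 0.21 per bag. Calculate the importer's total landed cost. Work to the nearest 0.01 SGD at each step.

Total landed cost: SGD 372879.45

FOB: the seller bears costs until goods are on board at the origin port; the buyer bears freight, insurance and all costs thereafter.
Already in the invoice (seller's account under FOB): inland to port, export clearance, origin terminal — exclude.
CIF value = FOB price + freight + insurance = 361718.62 + 7502.31 + 477.46 = 369698.39
Import duty = 7527 × 0.21 = 1580.67
Buyer bears: freight 7502.31 + insurance 477.46 + destination terminal 245.31 + brokerage 237.69 + delivery 1117.39 + duty 1580.67 = 11160.83
Landed cost = invoice 361718.62 + 11160.83 = 372879.45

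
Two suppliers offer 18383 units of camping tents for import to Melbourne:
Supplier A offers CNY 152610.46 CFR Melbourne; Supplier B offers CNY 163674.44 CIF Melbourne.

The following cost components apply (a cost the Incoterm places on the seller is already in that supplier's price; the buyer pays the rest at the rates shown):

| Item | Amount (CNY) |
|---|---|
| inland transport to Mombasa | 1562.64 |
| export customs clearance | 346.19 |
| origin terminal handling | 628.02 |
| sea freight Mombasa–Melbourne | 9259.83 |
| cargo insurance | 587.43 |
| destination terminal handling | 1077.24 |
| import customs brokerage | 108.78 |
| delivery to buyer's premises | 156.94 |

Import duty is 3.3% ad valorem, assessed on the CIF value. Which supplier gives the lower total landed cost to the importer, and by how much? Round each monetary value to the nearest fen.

Supplier A (CFR):
CIF value = CFR price + insurance = 152610.46 + 587.43 = 153197.89
Import duty = 153197.89 × 3.3% = 5055.53
Buyer bears (A): 587.43 + 1077.24 + 108.78 + 156.94 = 1930.39
Landed cost (A) = invoice 152610.46 + 1930.39 + duty 5055.53 = 159596.38
Supplier B (CIF):
The CIF price already equals the CIF value: 163674.44
Import duty = 163674.44 × 3.3% = 5401.26
Buyer bears (B): 1077.24 + 108.78 + 156.94 = 1342.96
Landed cost (B) = invoice 163674.44 + 1342.96 + duty 5401.26 = 170418.66
Difference = |159596.38 − 170418.66| = 10822.28

Supplier A is cheaper by CNY 10822.28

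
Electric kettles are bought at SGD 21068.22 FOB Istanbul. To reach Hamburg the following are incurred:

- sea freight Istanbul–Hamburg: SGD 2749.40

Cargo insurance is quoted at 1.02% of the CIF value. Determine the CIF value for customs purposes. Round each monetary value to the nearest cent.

Let C be the CIF value. C = FOB price + freight + 1.02% × C
C − 1.02% × C = 21068.22 + 2749.40
0.9898 × C = 23817.62
C = 23817.62 / 0.9898 = 24063.06
Insurance premium = 1.02% × 24063.06 = 245.44

CIF value: SGD 24063.06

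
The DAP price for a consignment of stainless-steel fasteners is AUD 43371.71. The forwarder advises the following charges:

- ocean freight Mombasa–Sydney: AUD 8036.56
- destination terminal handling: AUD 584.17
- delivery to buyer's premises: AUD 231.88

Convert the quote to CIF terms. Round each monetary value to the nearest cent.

CIF price: AUD 42555.66

Not relevant to the conversion: freight — on the seller under both DAP and CIF; already in the DAP price and stays in the CIF price.
From DAP to CIF, the seller no longer bears: destination terminal, delivery.
CIF price = 43371.71 − 584.17 − 231.88 = 42555.66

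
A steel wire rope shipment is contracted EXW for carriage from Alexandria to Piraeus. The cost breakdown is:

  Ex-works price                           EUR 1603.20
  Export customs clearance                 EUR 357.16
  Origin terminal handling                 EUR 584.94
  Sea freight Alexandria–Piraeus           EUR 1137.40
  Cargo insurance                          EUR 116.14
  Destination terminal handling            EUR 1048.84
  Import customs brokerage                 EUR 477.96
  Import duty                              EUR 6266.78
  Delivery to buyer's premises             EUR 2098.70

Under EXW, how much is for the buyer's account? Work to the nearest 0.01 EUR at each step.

EXW: the seller makes goods available at their premises; the buyer bears all onward costs.
Seller's account: goods 1603.20 = 1603.20
Buyer's account: export clearance 357.16 + origin terminal 584.94 + freight 1137.40 + insurance 116.14 + destination terminal 1048.84 + brokerage 477.96 + duty 6266.78 + delivery 2098.70 = 12087.92

Buyer's account: EUR 12087.92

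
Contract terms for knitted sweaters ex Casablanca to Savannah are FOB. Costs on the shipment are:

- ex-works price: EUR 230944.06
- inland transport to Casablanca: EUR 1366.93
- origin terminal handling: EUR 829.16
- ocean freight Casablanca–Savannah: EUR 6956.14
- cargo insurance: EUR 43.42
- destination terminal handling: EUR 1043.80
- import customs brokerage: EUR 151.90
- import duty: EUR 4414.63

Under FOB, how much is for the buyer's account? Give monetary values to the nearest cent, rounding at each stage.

FOB: the seller bears costs until goods are on board at the origin port; the buyer bears freight, insurance and all costs thereafter.
Seller's account: goods 230944.06 + inland to port 1366.93 + origin terminal 829.16 = 233140.15
Buyer's account: freight 6956.14 + insurance 43.42 + destination terminal 1043.80 + brokerage 151.90 + duty 4414.63 = 12609.89

Buyer's account: EUR 12609.89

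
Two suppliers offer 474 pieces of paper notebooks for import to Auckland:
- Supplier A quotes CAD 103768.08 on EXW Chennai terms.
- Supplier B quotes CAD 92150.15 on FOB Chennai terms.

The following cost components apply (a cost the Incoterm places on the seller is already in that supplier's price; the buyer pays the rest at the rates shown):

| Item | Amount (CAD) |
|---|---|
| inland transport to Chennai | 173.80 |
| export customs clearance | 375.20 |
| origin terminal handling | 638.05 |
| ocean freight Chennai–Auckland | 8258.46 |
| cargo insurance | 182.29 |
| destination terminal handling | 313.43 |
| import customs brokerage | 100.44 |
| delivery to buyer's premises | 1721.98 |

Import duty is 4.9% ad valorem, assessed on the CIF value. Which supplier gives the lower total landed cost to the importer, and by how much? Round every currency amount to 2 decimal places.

Supplier A (EXW):
CIF value = EXW price + inland to port + export clearance + origin terminal + freight + insurance = 103768.08 + 173.80 + 375.20 + 638.05 + 8258.46 + 182.29 = 113395.88
Import duty = 113395.88 × 4.9% = 5556.40
Buyer bears (A): 173.80 + 375.20 + 638.05 + 8258.46 + 182.29 + 313.43 + 100.44 + 1721.98 = 11763.65
Landed cost (A) = invoice 103768.08 + 11763.65 + duty 5556.40 = 121088.13
Supplier B (FOB):
CIF value = FOB price + freight + insurance = 92150.15 + 8258.46 + 182.29 = 100590.90
Import duty = 100590.90 × 4.9% = 4928.95
Buyer bears (B): 8258.46 + 182.29 + 313.43 + 100.44 + 1721.98 = 10576.60
Landed cost (B) = invoice 92150.15 + 10576.60 + duty 4928.95 = 107655.70
Difference = |121088.13 − 107655.70| = 13432.43

Supplier B is cheaper by CAD 13432.43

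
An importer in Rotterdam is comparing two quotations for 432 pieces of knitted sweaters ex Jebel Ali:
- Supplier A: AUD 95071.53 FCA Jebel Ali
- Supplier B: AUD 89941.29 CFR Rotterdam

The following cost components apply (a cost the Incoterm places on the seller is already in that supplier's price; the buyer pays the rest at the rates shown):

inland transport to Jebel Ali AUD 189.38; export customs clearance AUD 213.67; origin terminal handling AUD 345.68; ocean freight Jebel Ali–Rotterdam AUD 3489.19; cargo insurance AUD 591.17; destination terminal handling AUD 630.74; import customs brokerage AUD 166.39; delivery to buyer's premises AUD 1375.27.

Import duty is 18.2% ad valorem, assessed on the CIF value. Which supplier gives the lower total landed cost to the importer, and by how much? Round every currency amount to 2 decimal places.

Supplier A (FCA):
CIF value = FCA price + origin terminal + freight + insurance = 95071.53 + 345.68 + 3489.19 + 591.17 = 99497.57
Import duty = 99497.57 × 18.2% = 18108.56
Buyer bears (A): 345.68 + 3489.19 + 591.17 + 630.74 + 166.39 + 1375.27 = 6598.44
Landed cost (A) = invoice 95071.53 + 6598.44 + duty 18108.56 = 119778.53
Supplier B (CFR):
CIF value = CFR price + insurance = 89941.29 + 591.17 = 90532.46
Import duty = 90532.46 × 18.2% = 16476.91
Buyer bears (B): 591.17 + 630.74 + 166.39 + 1375.27 = 2763.57
Landed cost (B) = invoice 89941.29 + 2763.57 + duty 16476.91 = 109181.77
Difference = |119778.53 − 109181.77| = 10596.76

Supplier B is cheaper by AUD 10596.76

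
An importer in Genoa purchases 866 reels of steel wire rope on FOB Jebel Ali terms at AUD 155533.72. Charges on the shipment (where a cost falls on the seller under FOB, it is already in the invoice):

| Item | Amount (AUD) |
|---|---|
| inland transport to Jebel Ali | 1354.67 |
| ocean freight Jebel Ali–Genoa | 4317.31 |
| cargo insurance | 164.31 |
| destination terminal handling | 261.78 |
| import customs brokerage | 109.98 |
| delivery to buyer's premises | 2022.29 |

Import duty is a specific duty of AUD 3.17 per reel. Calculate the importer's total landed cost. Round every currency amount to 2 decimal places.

FOB: the seller bears costs until goods are on board at the origin port; the buyer bears freight, insurance and all costs thereafter.
Already in the invoice (seller's account under FOB): inland to port — exclude.
CIF value = FOB price + freight + insurance = 155533.72 + 4317.31 + 164.31 = 160015.34
Import duty = 866 × 3.17 = 2745.22
Buyer bears: freight 4317.31 + insurance 164.31 + destination terminal 261.78 + brokerage 109.98 + delivery 2022.29 + duty 2745.22 = 9620.89
Landed cost = invoice 155533.72 + 9620.89 = 165154.61

Total landed cost: AUD 165154.61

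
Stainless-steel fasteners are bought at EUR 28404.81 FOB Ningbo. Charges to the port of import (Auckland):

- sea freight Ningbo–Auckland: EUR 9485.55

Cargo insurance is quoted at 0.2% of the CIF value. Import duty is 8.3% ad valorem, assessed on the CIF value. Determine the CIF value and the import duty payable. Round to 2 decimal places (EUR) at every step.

Let C be the CIF value. C = FOB price + freight + 0.2% × C
C − 0.2% × C = 28404.81 + 9485.55
0.998 × C = 37890.36
C = 37890.36 / 0.998 = 37966.29
Insurance premium = 0.2% × 37966.29 = 75.93
Import duty = 37966.29 × 8.3% = 3151.20

CIF value: EUR 37966.29; import duty: EUR 3151.20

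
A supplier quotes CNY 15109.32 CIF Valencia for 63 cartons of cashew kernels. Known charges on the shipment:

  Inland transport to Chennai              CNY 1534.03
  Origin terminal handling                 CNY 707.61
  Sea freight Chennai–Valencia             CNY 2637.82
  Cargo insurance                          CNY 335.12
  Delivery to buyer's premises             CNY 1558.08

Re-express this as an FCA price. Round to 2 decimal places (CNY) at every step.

FCA price: CNY 11428.77

Not relevant to the conversion: inland to port — on the seller under both CIF and FCA; already in the CIF price and stays in the FCA price. delivery — on the buyer under both terms; not part of either seller's price.
From CIF to FCA, the seller no longer bears: origin terminal, freight, insurance.
FCA price = 15109.32 − 707.61 − 2637.82 − 335.12 = 11428.77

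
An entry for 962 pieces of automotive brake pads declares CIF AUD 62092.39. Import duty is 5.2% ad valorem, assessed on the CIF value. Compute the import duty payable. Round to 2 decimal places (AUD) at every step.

Import duty: AUD 3228.80

Import duty = 62092.39 × 5.2% = 3228.80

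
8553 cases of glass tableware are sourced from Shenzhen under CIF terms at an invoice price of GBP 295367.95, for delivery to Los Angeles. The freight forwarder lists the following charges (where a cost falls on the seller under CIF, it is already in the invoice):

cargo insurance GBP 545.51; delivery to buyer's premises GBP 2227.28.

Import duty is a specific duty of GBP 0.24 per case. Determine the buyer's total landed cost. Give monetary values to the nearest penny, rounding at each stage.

CIF: the seller pays costs through ocean freight and marine insurance to the destination port.
Already in the invoice (seller's account under CIF): insurance — exclude.
The CIF price already equals the CIF value: 295367.95
Import duty = 8553 × 0.24 = 2052.72
Buyer bears: delivery 2227.28 + duty 2052.72 = 4280.00
Landed cost = invoice 295367.95 + 4280.00 = 299647.95

Total landed cost: GBP 299647.95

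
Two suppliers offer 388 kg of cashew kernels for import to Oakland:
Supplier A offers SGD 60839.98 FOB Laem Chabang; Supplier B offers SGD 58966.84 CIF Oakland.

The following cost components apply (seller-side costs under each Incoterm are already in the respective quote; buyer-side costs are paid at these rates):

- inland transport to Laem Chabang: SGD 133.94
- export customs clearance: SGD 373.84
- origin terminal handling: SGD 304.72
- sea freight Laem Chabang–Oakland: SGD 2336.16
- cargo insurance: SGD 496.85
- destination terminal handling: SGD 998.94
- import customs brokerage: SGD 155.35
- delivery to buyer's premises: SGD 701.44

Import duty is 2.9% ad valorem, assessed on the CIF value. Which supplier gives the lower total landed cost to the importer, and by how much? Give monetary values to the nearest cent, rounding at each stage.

Supplier A (FOB):
CIF value = FOB price + freight + insurance = 60839.98 + 2336.16 + 496.85 = 63672.99
Import duty = 63672.99 × 2.9% = 1846.52
Buyer bears (A): 2336.16 + 496.85 + 998.94 + 155.35 + 701.44 = 4688.74
Landed cost (A) = invoice 60839.98 + 4688.74 + duty 1846.52 = 67375.24
Supplier B (CIF):
The CIF price already equals the CIF value: 58966.84
Import duty = 58966.84 × 2.9% = 1710.04
Buyer bears (B): 998.94 + 155.35 + 701.44 = 1855.73
Landed cost (B) = invoice 58966.84 + 1855.73 + duty 1710.04 = 62532.61
Difference = |67375.24 − 62532.61| = 4842.63

Supplier B is cheaper by SGD 4842.63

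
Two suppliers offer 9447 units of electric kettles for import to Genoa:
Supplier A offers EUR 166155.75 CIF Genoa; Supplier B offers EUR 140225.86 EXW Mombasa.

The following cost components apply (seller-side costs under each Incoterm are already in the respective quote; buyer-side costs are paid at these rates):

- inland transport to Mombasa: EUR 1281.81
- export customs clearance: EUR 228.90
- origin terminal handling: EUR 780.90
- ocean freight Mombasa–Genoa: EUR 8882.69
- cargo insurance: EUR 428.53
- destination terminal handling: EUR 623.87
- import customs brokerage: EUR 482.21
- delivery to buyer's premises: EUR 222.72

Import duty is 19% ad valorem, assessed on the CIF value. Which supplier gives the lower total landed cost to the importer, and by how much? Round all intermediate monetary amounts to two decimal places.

Supplier B is cheaper by EUR 17049.20

Supplier A (CIF):
The CIF price already equals the CIF value: 166155.75
Import duty = 166155.75 × 19% = 31569.59
Buyer bears (A): 623.87 + 482.21 + 222.72 = 1328.80
Landed cost (A) = invoice 166155.75 + 1328.80 + duty 31569.59 = 199054.14
Supplier B (EXW):
CIF value = EXW price + inland to port + export clearance + origin terminal + freight + insurance = 140225.86 + 1281.81 + 228.90 + 780.90 + 8882.69 + 428.53 = 151828.69
Import duty = 151828.69 × 19% = 28847.45
Buyer bears (B): 1281.81 + 228.90 + 780.90 + 8882.69 + 428.53 + 623.87 + 482.21 + 222.72 = 12931.63
Landed cost (B) = invoice 140225.86 + 12931.63 + duty 28847.45 = 182004.94
Difference = |199054.14 − 182004.94| = 17049.20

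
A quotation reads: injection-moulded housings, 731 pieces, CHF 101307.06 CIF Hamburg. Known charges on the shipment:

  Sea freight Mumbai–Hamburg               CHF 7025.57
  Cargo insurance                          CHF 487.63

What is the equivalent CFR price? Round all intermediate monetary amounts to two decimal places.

Not relevant to the conversion: freight — on the seller under both CIF and CFR; already in the CIF price and stays in the CFR price.
From CIF to CFR, the seller no longer bears: insurance.
CFR price = 101307.06 − 487.63 = 100819.43

CFR price: CHF 100819.43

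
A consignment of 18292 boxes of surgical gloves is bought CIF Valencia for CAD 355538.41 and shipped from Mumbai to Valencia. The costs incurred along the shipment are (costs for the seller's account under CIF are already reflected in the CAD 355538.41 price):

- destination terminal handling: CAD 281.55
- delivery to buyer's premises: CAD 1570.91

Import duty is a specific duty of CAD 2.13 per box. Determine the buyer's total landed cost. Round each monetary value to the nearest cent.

CIF: the seller pays costs through ocean freight and marine insurance to the destination port.
The CIF price already equals the CIF value: 355538.41
Import duty = 18292 × 2.13 = 38961.96
Buyer bears: destination terminal 281.55 + delivery 1570.91 + duty 38961.96 = 40814.42
Landed cost = invoice 355538.41 + 40814.42 = 396352.83

Total landed cost: CAD 396352.83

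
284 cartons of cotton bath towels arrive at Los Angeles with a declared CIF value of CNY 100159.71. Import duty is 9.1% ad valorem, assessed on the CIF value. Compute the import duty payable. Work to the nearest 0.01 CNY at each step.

Import duty: CNY 9114.53

Import duty = 100159.71 × 9.1% = 9114.53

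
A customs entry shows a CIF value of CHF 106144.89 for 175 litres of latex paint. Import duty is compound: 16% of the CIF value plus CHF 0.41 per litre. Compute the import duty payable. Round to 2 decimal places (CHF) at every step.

Ad valorem component: 106144.89 × 16% = 16983.18
Specific component: 175 × 0.41 = 71.75
Import duty = 16983.18 + 71.75 = 17054.93

Import duty: CHF 17054.93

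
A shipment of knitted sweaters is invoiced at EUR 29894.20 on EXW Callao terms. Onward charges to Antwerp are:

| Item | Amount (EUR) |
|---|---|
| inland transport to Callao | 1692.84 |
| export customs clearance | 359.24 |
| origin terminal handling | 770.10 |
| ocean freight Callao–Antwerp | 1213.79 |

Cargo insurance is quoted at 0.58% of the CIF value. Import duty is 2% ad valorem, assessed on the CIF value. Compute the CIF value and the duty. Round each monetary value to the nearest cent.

CIF value: EUR 34128.11; import duty: EUR 682.56

Let C be the CIF value. C = EXW price + pre-shipment costs + freight + 0.58% × C
C − 0.58% × C = 29894.20 + 1692.84 + 359.24 + 770.10 + 1213.79
0.9942 × C = 33930.17
C = 33930.17 / 0.9942 = 34128.11
Insurance premium = 0.58% × 34128.11 = 197.94
Import duty = 34128.11 × 2% = 682.56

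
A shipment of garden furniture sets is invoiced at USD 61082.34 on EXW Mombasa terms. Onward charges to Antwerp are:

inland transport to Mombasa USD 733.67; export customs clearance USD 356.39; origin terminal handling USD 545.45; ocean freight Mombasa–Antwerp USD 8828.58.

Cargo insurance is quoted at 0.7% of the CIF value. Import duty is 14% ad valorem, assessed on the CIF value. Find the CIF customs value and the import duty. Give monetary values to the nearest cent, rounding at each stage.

Let C be the CIF value. C = EXW price + pre-shipment costs + freight + 0.7% × C
C − 0.7% × C = 61082.34 + 733.67 + 356.39 + 545.45 + 8828.58
0.993 × C = 71546.43
C = 71546.43 / 0.993 = 72050.79
Insurance premium = 0.7% × 72050.79 = 504.36
Import duty = 72050.79 × 14% = 10087.11

CIF value: USD 72050.79; import duty: USD 10087.11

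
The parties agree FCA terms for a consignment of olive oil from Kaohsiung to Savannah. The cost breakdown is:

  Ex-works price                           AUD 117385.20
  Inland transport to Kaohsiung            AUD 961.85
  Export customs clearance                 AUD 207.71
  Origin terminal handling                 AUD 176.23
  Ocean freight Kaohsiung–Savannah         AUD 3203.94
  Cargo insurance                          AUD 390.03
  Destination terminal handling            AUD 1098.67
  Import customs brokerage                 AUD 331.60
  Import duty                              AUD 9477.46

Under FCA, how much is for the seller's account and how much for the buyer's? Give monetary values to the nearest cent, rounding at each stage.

FCA: the seller delivers export-cleared goods to the carrier; the buyer bears costs from that point.
Seller's account: goods 117385.20 + inland to port 961.85 + export clearance 207.71 = 118554.76
Buyer's account: origin terminal 176.23 + freight 3203.94 + insurance 390.03 + destination terminal 1098.67 + brokerage 331.60 + duty 9477.46 = 14677.93

Seller: AUD 118554.76; buyer: AUD 14677.93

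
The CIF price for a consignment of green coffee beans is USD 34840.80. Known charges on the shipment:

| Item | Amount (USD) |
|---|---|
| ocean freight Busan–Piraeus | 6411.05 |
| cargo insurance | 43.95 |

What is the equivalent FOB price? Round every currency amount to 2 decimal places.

From CIF to FOB, the seller no longer bears: freight, insurance.
FOB price = 34840.80 − 6411.05 − 43.95 = 28385.80

FOB price: USD 28385.80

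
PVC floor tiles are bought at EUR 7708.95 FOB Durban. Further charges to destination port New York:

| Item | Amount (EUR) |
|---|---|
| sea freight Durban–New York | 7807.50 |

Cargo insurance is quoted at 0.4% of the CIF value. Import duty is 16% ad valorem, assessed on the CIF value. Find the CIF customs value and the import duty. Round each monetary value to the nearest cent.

Let C be the CIF value. C = FOB price + freight + 0.4% × C
C − 0.4% × C = 7708.95 + 7807.50
0.996 × C = 15516.45
C = 15516.45 / 0.996 = 15578.77
Insurance premium = 0.4% × 15578.77 = 62.32
Import duty = 15578.77 × 16% = 2492.60

CIF value: EUR 15578.77; import duty: EUR 2492.60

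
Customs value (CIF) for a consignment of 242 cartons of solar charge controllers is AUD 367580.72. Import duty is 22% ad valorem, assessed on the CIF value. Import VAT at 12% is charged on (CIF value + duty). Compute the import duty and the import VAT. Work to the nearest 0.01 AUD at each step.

Import duty = 367580.72 × 22% = 80867.76
VAT base = CIF + duty = 367580.72 + 80867.76 = 448448.48
Import VAT = 448448.48 × 12% = 53813.82

Import duty: AUD 80867.76; import VAT: AUD 53813.82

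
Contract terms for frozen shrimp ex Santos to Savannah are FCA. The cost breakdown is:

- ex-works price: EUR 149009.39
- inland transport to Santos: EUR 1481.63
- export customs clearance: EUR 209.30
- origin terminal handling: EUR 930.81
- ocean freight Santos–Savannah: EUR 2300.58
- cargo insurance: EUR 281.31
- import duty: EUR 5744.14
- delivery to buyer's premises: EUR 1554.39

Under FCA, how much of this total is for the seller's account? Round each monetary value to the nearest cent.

FCA: the seller delivers export-cleared goods to the carrier; the buyer bears costs from that point.
Seller's account: goods 149009.39 + inland to port 1481.63 + export clearance 209.30 = 150700.32
Buyer's account: origin terminal 930.81 + freight 2300.58 + insurance 281.31 + duty 5744.14 + delivery 1554.39 = 10811.23

Seller's account: EUR 150700.32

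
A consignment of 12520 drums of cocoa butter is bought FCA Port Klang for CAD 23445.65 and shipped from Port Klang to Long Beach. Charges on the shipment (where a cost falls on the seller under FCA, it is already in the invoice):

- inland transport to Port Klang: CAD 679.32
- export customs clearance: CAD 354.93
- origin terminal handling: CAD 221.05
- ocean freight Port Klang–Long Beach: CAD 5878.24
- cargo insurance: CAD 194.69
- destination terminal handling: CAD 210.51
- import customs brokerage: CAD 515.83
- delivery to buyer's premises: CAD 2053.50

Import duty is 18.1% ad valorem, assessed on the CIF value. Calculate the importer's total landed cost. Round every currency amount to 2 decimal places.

Total landed cost: CAD 37902.34

FCA: the seller delivers export-cleared goods to the carrier; the buyer bears costs from that point.
Already in the invoice (seller's account under FCA): inland to port, export clearance — exclude.
CIF value = FCA price + origin terminal + freight + insurance = 23445.65 + 221.05 + 5878.24 + 194.69 = 29739.63
Import duty = 29739.63 × 18.1% = 5382.87
Buyer bears: origin terminal 221.05 + freight 5878.24 + insurance 194.69 + destination terminal 210.51 + brokerage 515.83 + delivery 2053.50 + duty 5382.87 = 14456.69
Landed cost = invoice 23445.65 + 14456.69 = 37902.34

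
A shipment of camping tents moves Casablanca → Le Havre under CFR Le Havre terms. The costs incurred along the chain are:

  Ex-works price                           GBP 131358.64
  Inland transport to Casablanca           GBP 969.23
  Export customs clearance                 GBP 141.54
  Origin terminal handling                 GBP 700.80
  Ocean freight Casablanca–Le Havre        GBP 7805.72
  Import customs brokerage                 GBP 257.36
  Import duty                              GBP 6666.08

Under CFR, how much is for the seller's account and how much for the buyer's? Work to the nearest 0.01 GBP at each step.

CFR: the seller pays costs through ocean freight to the destination port, but not insurance.
Seller's account: goods 131358.64 + inland to port 969.23 + export clearance 141.54 + origin terminal 700.80 + freight 7805.72 = 140975.93
Buyer's account: brokerage 257.36 + duty 6666.08 = 6923.44

Seller: GBP 140975.93; buyer: GBP 6923.44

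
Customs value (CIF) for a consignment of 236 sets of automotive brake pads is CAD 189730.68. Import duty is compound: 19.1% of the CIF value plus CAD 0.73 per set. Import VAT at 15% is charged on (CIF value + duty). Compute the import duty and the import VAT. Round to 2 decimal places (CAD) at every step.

Ad valorem component: 189730.68 × 19.1% = 36238.56
Specific component: 236 × 0.73 = 172.28
Import duty = 36238.56 + 172.28 = 36410.84
VAT base = CIF + duty = 189730.68 + 36410.84 = 226141.52
Import VAT = 226141.52 × 15% = 33921.23

Import duty: CAD 36410.84; import VAT: CAD 33921.23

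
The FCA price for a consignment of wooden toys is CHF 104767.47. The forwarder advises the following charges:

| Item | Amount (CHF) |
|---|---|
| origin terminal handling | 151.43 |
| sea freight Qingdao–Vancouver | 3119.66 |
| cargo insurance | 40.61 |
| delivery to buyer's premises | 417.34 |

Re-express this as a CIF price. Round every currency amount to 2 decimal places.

Not relevant to the conversion: delivery — on the buyer under both terms; not part of either seller's price.
From FCA to CIF, the seller additionally bears: origin terminal, freight, insurance.
CIF price = 104767.47 + 151.43 + 3119.66 + 40.61 = 108079.17

CIF price: CHF 108079.17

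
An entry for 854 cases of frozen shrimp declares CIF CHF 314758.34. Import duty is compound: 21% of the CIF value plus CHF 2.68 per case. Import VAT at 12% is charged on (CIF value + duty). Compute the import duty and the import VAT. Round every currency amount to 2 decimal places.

Ad valorem component: 314758.34 × 21% = 66099.25
Specific component: 854 × 2.68 = 2288.72
Import duty = 66099.25 + 2288.72 = 68387.97
VAT base = CIF + duty = 314758.34 + 68387.97 = 383146.31
Import VAT = 383146.31 × 12% = 45977.56

Import duty: CHF 68387.97; import VAT: CHF 45977.56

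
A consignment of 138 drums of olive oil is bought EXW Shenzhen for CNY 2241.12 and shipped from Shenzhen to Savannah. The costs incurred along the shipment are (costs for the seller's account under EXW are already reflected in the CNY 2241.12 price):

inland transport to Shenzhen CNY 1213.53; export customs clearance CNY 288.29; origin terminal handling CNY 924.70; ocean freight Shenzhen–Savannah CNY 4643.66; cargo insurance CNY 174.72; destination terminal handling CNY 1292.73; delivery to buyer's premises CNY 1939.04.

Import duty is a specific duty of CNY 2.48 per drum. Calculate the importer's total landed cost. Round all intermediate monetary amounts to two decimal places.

Total landed cost: CNY 13060.03

EXW: the seller makes goods available at their premises; the buyer bears all onward costs.
CIF value = EXW price + inland to port + export clearance + origin terminal + freight + insurance = 2241.12 + 1213.53 + 288.29 + 924.70 + 4643.66 + 174.72 = 9486.02
Import duty = 138 × 2.48 = 342.24
Buyer bears: inland to port 1213.53 + export clearance 288.29 + origin terminal 924.70 + freight 4643.66 + insurance 174.72 + destination terminal 1292.73 + delivery 1939.04 + duty 342.24 = 10818.91
Landed cost = invoice 2241.12 + 10818.91 = 13060.03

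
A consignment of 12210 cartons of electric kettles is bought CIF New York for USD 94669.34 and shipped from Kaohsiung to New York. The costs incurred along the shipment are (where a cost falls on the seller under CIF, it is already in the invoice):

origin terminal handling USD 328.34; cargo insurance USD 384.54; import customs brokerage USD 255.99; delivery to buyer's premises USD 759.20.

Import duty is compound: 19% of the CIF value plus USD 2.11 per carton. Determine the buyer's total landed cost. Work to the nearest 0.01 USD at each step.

Total landed cost: USD 139434.80

CIF: the seller pays costs through ocean freight and marine insurance to the destination port.
Already in the invoice (seller's account under CIF): origin terminal, insurance — exclude.
The CIF price already equals the CIF value: 94669.34
Ad valorem component: 94669.34 × 19% = 17987.17
Specific component: 12210 × 2.11 = 25763.10
Import duty = 17987.17 + 25763.10 = 43750.27
Buyer bears: brokerage 255.99 + delivery 759.20 + duty 43750.27 = 44765.46
Landed cost = invoice 94669.34 + 44765.46 = 139434.80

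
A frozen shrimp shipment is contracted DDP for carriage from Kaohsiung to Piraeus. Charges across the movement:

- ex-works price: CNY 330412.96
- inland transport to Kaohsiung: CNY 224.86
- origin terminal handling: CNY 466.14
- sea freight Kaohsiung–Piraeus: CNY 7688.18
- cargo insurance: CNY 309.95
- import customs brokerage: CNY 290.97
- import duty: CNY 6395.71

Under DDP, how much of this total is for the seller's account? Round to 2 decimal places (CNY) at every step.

Seller's account: CNY 345788.77

DDP: the seller bears all costs including import duty.
Seller's account: goods 330412.96 + inland to port 224.86 + origin terminal 466.14 + freight 7688.18 + insurance 309.95 + brokerage 290.97 + duty 6395.71 = 345788.77
Buyer's account: 0.00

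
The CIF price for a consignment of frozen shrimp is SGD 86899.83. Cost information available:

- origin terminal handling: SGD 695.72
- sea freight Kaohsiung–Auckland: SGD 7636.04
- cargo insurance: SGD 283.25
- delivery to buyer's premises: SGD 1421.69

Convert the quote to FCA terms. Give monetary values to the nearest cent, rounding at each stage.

FCA price: SGD 78284.82

Not relevant to the conversion: delivery — on the buyer under both terms; not part of either seller's price.
From CIF to FCA, the seller no longer bears: origin terminal, freight, insurance.
FCA price = 86899.83 − 695.72 − 7636.04 − 283.25 = 78284.82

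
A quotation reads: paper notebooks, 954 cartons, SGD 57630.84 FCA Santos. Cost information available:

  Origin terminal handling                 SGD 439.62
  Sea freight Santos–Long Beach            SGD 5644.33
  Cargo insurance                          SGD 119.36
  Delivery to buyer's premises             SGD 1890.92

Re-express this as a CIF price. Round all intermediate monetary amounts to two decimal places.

Not relevant to the conversion: delivery — on the buyer under both terms; not part of either seller's price.
From FCA to CIF, the seller additionally bears: origin terminal, freight, insurance.
CIF price = 57630.84 + 439.62 + 5644.33 + 119.36 = 63834.15

CIF price: SGD 63834.15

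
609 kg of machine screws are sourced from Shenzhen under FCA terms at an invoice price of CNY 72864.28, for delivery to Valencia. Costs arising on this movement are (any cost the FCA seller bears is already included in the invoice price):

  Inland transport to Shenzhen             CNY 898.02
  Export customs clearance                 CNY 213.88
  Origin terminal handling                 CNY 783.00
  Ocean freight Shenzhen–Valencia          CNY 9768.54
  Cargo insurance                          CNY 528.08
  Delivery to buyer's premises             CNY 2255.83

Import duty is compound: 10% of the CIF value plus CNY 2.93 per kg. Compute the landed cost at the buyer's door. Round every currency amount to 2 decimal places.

Total landed cost: CNY 96378.49

FCA: the seller delivers export-cleared goods to the carrier; the buyer bears costs from that point.
Already in the invoice (seller's account under FCA): inland to port, export clearance — exclude.
CIF value = FCA price + origin terminal + freight + insurance = 72864.28 + 783.00 + 9768.54 + 528.08 = 83943.90
Ad valorem component: 83943.90 × 10% = 8394.39
Specific component: 609 × 2.93 = 1784.37
Import duty = 8394.39 + 1784.37 = 10178.76
Buyer bears: origin terminal 783.00 + freight 9768.54 + insurance 528.08 + delivery 2255.83 + duty 10178.76 = 23514.21
Landed cost = invoice 72864.28 + 23514.21 = 96378.49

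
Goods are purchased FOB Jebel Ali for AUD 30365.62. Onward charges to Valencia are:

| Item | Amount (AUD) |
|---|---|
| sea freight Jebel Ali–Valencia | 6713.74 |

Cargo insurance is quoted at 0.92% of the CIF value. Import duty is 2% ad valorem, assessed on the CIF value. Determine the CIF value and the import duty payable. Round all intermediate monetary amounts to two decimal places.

CIF value: AUD 37423.66; import duty: AUD 748.47

Let C be the CIF value. C = FOB price + freight + 0.92% × C
C − 0.92% × C = 30365.62 + 6713.74
0.9908 × C = 37079.36
C = 37079.36 / 0.9908 = 37423.66
Insurance premium = 0.92% × 37423.66 = 344.30
Import duty = 37423.66 × 2% = 748.47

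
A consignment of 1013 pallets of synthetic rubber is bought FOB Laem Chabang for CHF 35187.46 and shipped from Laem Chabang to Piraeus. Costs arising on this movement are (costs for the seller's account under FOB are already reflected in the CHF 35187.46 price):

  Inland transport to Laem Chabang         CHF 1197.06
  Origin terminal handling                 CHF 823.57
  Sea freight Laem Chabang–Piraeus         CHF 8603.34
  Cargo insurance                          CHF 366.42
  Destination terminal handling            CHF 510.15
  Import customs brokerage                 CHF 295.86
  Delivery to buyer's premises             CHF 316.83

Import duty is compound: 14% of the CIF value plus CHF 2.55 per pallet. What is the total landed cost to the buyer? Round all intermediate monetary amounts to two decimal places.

FOB: the seller bears costs until goods are on board at the origin port; the buyer bears freight, insurance and all costs thereafter.
Already in the invoice (seller's account under FOB): inland to port, origin terminal — exclude.
CIF value = FOB price + freight + insurance = 35187.46 + 8603.34 + 366.42 = 44157.22
Ad valorem component: 44157.22 × 14% = 6182.01
Specific component: 1013 × 2.55 = 2583.15
Import duty = 6182.01 + 2583.15 = 8765.16
Buyer bears: freight 8603.34 + insurance 366.42 + destination terminal 510.15 + brokerage 295.86 + delivery 316.83 + duty 8765.16 = 18857.76
Landed cost = invoice 35187.46 + 18857.76 = 54045.22

Total landed cost: CHF 54045.22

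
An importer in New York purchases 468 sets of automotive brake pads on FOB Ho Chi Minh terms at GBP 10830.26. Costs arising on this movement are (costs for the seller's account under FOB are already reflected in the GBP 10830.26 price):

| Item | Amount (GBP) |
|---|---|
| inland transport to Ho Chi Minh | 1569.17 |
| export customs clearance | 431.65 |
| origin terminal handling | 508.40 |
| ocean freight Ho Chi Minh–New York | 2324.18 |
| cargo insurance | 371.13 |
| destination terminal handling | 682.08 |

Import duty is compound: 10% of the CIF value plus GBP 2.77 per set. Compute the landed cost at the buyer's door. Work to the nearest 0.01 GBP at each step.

Total landed cost: GBP 16856.57

FOB: the seller bears costs until goods are on board at the origin port; the buyer bears freight, insurance and all costs thereafter.
Already in the invoice (seller's account under FOB): inland to port, export clearance, origin terminal — exclude.
CIF value = FOB price + freight + insurance = 10830.26 + 2324.18 + 371.13 = 13525.57
Ad valorem component: 13525.57 × 10% = 1352.56
Specific component: 468 × 2.77 = 1296.36
Import duty = 1352.56 + 1296.36 = 2648.92
Buyer bears: freight 2324.18 + insurance 371.13 + destination terminal 682.08 + duty 2648.92 = 6026.31
Landed cost = invoice 10830.26 + 6026.31 = 16856.57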